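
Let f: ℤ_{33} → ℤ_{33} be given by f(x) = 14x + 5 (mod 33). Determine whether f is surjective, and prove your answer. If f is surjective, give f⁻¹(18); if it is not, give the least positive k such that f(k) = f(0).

Since gcd(14, 33) = 1, 14 is invertible modulo 33. Euclid's algorithm: 33 = 2·14 + 5, 14 = 2·5 + 4, 5 = 1·4 + 1; back-substituting gives 1 = 26·14 − 11·33, so 14⁻¹ ≡ 26 (mod 33).
For any y ∈ ℤ_{33}, x = 26(y − 5) mod 33 satisfies f(x) = 14·26(y − 5) + 5 ≡ y (since 14·26 ≡ 1 mod 33). So every y has a preimage.
Therefore f is surjective.
Since f is surjective, we compute f⁻¹(18): solve 14x + 5 ≡ 18 (mod 33), i.e. 14x ≡ 13 (mod 33).
Multiplying by 14⁻¹ = 26 gives x ≡ 26·13 = 338 = 10·33 + 8 ≡ 8 (mod 33).
Check: f(8) = 14·8 + 5 = 117 = 3·33 + 18 ≡ 18 (mod 33).

8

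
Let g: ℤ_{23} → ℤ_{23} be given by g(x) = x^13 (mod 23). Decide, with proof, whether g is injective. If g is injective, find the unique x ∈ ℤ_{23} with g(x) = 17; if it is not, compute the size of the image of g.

Since 23 is prime, the nonzero elements of ℤ_{23} form a cyclic group of order 22.
As gcd(13, 22) = 1, raising to the 13th power is a bijection on this group: if a^13 ≡ b^13 then (ab^{−1})^13 = 1, and the only element of order dividing gcd(13, 22) = 1 is 1, so a = b.
With g(0) = 0 this makes g injective on all of ℤ_{23}, hence bijective (finite equal-size domain and codomain). In particular g is injective.
Since g is injective, we find the preimage of 17. The inverse of x ↦ x^13 on (ℤ_{23})^× is x ↦ x^17, because 13·17 = 221 = 10·22 + 1 ≡ 1 (mod 22) and x^{22} = 1 for x ≠ 0 (Fermat). So g⁻¹(17) = 17^17 mod 23.
Repeated squaring mod 23: 17^1 ≡ 17, 17^2 ≡ 17² = 289 ≡ 13, 17^4 ≡ 13² = 169 ≡ 8, 17^8 ≡ 8² = 64 ≡ 18, 17^16 ≡ 18² = 324 ≡ 2. Since 17 = 16 + 1, 17^17 ≡ 2·17: 2·17 = 34 ≡ 11. So 17^17 ≡ 11 (mod 23).
Hence g⁻¹(17) = 11.

11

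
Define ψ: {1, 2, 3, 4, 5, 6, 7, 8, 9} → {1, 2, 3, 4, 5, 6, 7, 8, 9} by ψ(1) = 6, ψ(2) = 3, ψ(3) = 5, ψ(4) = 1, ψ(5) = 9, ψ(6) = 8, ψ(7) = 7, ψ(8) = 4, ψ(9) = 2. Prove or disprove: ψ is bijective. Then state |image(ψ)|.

9

The values 6, 3, 5, 1, 9, 8, 7, 4, 2 are a permutation of {1, 2, 3, 4, 5, 6, 7, 8, 9}: each element appears exactly once.
So ψ is injective and surjective, hence bijective.
The image of ψ is {1, 2, 3, 4, 5, 6, 7, 8, 9}, which has 9 elements.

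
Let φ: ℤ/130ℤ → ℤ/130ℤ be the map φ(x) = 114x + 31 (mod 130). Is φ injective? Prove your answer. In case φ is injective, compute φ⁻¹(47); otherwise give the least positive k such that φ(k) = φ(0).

65

Recall: φ is injective when φ(a) = φ(b) forces a = b.
We have gcd(114, 130) = 2 > 1. Taking a = 0 and b = 65: φ(0) = 31 and φ(65) = 114·65 + 31 = 7441 ≡ 31 (mod 130).
So φ(0) = φ(65) while 0 ≠ 65, so φ is not injective.
Since φ is not injective, we find the least positive k with φ(k) = φ(0): this means 114k ≡ 0 (mod 130), i.e. 130 ∣ 114k. Since gcd(114, 130) = 2, dividing through by 2 this holds exactly when 65 ∣ 57k, and as gcd(57, 65) = 1, exactly when 65 ∣ k.
The smallest positive such k is 65.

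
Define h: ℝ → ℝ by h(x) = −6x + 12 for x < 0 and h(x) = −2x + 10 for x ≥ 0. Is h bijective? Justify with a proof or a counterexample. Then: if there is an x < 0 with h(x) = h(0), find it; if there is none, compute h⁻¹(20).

-4/3

Both pieces are strictly decreasing (slopes −6 and −2), so each is injective on its own interval.
The left piece maps (−∞, 0) onto (12, ∞); the right piece maps [0, ∞) onto (−∞, 10].
The images leave a gap (12 has no preimage), so h is not surjective, hence not bijective.
Because the two images are disjoint, no x < 0 has h(x) = h(0), so we compute h⁻¹(20): 20 lies in (12, ∞), so solve −6x + 12 = 20: x = (20 − 12)/(−6) = −4/3.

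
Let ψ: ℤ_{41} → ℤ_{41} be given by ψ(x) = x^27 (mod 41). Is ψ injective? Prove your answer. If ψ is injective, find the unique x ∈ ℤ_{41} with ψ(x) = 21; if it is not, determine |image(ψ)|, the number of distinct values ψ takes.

Since 41 is prime, the nonzero elements of ℤ_{41} form a cyclic group of order 40.
As gcd(27, 40) = 1, raising to the 27th power is a bijection on this group: if s^27 ≡ t^27 then (st^{−1})^27 = 1, and the only element of order dividing gcd(27, 40) = 1 is 1, so s = t.
With ψ(0) = 0 this makes ψ injective on all of ℤ_{41}, hence bijective (finite equal-size domain and codomain). In particular ψ is injective.
Since ψ is injective, we find the preimage of 21. The inverse of x ↦ x^27 on (ℤ_{41})^× is x ↦ x^3, because 27·3 = 81 = 2·40 + 1 ≡ 1 (mod 40) and x^{40} = 1 for x ≠ 0 (Fermat). So ψ⁻¹(21) = 21^3 mod 41.
Repeated squaring mod 41: 21^1 ≡ 21, 21^2 ≡ 21² = 441 ≡ 31. Since 3 = 2 + 1, 21^3 ≡ 31·21: 31·21 = 651 ≡ 36. So 21^3 ≡ 36 (mod 41).
Hence ψ⁻¹(21) = 36.

36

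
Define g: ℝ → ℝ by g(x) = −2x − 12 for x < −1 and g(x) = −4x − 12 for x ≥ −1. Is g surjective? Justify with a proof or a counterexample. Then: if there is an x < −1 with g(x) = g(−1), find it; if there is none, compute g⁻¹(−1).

Both pieces are strictly decreasing (slopes −2 and −4), so each is injective on its own interval.
The left piece maps (−∞, −1) onto (−10, ∞); the right piece maps [−1, ∞) onto (−∞, −8].
The union (−10, ∞) ∪ (−∞, −8] covers ℝ, so g is surjective.
For the follow-up: the images overlap, so an x < −1 with g(x) = g(−1) exists. g(−1) = −8; solving −2x − 12 = −8 for x < −1 gives x = (−8 + 12)/(−2) = −2.

-2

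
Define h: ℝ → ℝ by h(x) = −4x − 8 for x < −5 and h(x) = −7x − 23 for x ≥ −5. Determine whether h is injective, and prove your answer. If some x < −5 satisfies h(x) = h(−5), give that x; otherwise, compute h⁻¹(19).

Both pieces are strictly decreasing (slopes −4 and −7), so each is injective on its own interval.
The left piece maps (−∞, −5) onto (12, ∞); the right piece maps [−5, ∞) onto (−∞, 12].
These images are disjoint, so no value is attained by both pieces. So h is injective.
Because the two images are disjoint, no x < −5 has h(x) = h(−5), so we compute h⁻¹(19): 19 lies in (12, ∞), so solve −4x − 8 = 19: x = (19 + 8)/(−4) = −27/4.

-27/4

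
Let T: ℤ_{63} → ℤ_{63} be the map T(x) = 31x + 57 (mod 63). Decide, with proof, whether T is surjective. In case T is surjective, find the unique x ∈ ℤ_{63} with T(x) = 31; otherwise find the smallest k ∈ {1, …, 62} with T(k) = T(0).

52

Since gcd(31, 63) = 1, 31 is invertible modulo 63. Euclid's algorithm: 63 = 2·31 + 1; back-substituting gives 1 = 61·31 − 30·63, so 31⁻¹ ≡ 61 (mod 63).
Then y ↦ 61(y − 57) is a two-sided inverse to T, so every y ∈ ℤ_{63} has a preimage.
Thus T is surjective.
Since T is surjective, we find T⁻¹(31): we need 31x ≡ 31 − 57 ≡ 37 (mod 63). Using 31⁻¹ = 61: x ≡ 61·37 = 2257 = 35·63 + 52, so x = 52.
Check: T(52) = 31·52 + 57 = 1669 = 26·63 + 31 ≡ 31 (mod 63).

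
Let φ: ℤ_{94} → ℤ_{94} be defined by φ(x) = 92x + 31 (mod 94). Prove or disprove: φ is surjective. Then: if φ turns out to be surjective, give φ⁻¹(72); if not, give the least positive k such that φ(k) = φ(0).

47

Recall that φ is surjective if every y in the codomain equals φ(x) for some x in the domain.
Since gcd(92, 94) = 2, we have 92x ≡ 0 (mod 2) for all x, so φ(x) ≡ 1 (mod 2).
But 0 ≢ 1 (mod 2), so 0 ∈ ℤ_{94} has no preimage. Therefore φ is not surjective.
Since φ is not surjective, we find the least positive k with φ(k) = φ(0): this means 92k ≡ 0 (mod 94), i.e. 94 ∣ 92k. Since gcd(92, 94) = 2, dividing through by 2 this holds exactly when 47 ∣ 46k, and as gcd(46, 47) = 1, exactly when 47 ∣ k.
The smallest positive such k is 47.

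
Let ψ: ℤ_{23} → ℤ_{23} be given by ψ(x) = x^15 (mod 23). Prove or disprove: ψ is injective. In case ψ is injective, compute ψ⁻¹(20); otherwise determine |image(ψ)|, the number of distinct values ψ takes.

19

Since 23 is prime, the nonzero elements of ℤ_{23} form a cyclic group of order 22.
As gcd(15, 22) = 1, raising to the 15th power is a bijection on this group: if x_1^15 ≡ x_2^15 then (x_1x_2^{−1})^15 = 1, and the only element of order dividing gcd(15, 22) = 1 is 1, so x_1 = x_2.
With ψ(0) = 0 this makes ψ injective on all of ℤ_{23}, hence bijective (finite equal-size domain and codomain). In particular ψ is injective.
Since ψ is injective, we find the preimage of 20. The inverse of x ↦ x^15 on (ℤ_{23})^× is x ↦ x^3, because 15·3 = 45 = 2·22 + 1 ≡ 1 (mod 22) and x^{22} = 1 for x ≠ 0 (Fermat). So ψ⁻¹(20) = 20^3 mod 23.
Repeated squaring mod 23: 20^1 ≡ 20, 20^2 ≡ 20² = 400 ≡ 9. Since 3 = 2 + 1, 20^3 ≡ 9·20: 9·20 = 180 ≡ 19. So 20^3 ≡ 19 (mod 23).
Hence ψ⁻¹(20) = 19.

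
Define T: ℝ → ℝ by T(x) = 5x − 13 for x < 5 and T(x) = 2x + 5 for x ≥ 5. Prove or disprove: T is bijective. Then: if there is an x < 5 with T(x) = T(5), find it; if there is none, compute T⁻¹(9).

Both pieces are strictly increasing (slopes 5 and 2), so each is injective on its own interval.
The left piece maps (−∞, 5) onto (−∞, 12); the right piece maps [5, ∞) onto [15, ∞).
The images leave a gap (12 has no preimage), so T is not surjective, hence not bijective.
Because the two images are disjoint, no x < 5 has T(x) = T(5), so we compute T⁻¹(9): 9 lies in (−∞, 12), so solve 5x − 13 = 9: x = (9 + 13)/5 = 22/5.

22/5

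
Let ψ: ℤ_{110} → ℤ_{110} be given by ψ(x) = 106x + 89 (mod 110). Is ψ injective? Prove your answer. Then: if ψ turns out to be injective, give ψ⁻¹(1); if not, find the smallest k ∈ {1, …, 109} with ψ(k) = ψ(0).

We have gcd(106, 110) = 2 > 1. Taking s = 0 and t = 55: ψ(0) = 89 and ψ(55) = 106·55 + 89 = 5919 ≡ 89 (mod 110).
So ψ(0) = ψ(55) while 0 ≠ 55, thus ψ is not injective.
Since ψ is not injective, we find the least positive k with ψ(k) = ψ(0): this means 106k ≡ 0 (mod 110), i.e. 110 ∣ 106k. Since gcd(106, 110) = 2, dividing through by 2 this holds exactly when 55 ∣ 53k, and as gcd(53, 55) = 1, exactly when 55 ∣ k.
The smallest positive such k is 55.

55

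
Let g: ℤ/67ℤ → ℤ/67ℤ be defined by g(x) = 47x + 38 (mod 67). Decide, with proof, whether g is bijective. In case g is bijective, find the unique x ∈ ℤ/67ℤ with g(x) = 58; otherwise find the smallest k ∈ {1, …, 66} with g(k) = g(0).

66

If g(x_1) = g(x_2), then 47x_1 ≡ 47x_2 (mod 67). Because gcd(47, 67) = 1, we may cancel 47 to get x_1 ≡ x_2 (mod 67).
We now compute 47⁻¹ mod 67 explicitly. Euclid's algorithm: 67 = 1·47 + 20, 47 = 2·20 + 7, 20 = 2·7 + 6, 7 = 1·6 + 1; back-substituting gives 1 = 10·47 − 7·67, so 47⁻¹ ≡ 10 (mod 67).
Then y ↦ 10(y − 38) is a two-sided inverse to g, so every y ∈ ℤ/67ℤ has a preimage.
Thus g is bijective.
Since g is bijective, we find g⁻¹(58): we need 47x ≡ 58 − 38 ≡ 20 (mod 67). Using 47⁻¹ = 10: x ≡ 10·20 = 200 = 2·67 + 66, so x = 66.
Check: g(66) = 47·66 + 38 = 3140 = 46·67 + 58 ≡ 58 (mod 67).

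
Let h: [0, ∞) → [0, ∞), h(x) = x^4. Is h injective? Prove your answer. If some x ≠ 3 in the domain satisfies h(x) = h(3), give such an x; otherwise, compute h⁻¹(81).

3

On [0, ∞), x ↦ x^4 is strictly increasing, so h(x_1) = h(x_2) forces x_1 = x_2. Thus h is injective.
Since x ↦ x^4 is strictly increasing on [0, ∞), it is injective there, so no x ≠ 3 in the domain has h(x) = h(3). We therefore compute h⁻¹(81) = 81^{1/4} = 3 (indeed 3^4 = 81).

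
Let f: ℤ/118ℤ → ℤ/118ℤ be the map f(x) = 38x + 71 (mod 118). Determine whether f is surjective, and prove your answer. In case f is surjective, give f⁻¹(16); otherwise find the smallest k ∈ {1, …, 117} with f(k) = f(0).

59

Since gcd(38, 118) = 2, we have 38x ≡ 0 (mod 2) for all x, so f(x) ≡ 1 (mod 2).
But 0 ≢ 1 (mod 2), so 0 ∈ ℤ/118ℤ has no preimage. So f is not surjective.
Since f is not surjective, we find the least positive k with f(k) = f(0): this means 38k ≡ 0 (mod 118), i.e. 118 ∣ 38k. Since gcd(38, 118) = 2, dividing through by 2 this holds exactly when 59 ∣ 19k, and as gcd(19, 59) = 1, exactly when 59 ∣ k.
The smallest positive such k is 59.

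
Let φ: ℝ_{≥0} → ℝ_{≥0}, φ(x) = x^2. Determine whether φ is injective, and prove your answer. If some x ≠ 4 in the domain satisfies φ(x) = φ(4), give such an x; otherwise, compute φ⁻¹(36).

6

On ℝ_{≥0}, x ↦ x^2 is strictly increasing, so φ(a) = φ(b) forces a = b. Therefore φ is injective.
Since x ↦ x^2 is strictly increasing on ℝ_{≥0}, it is injective there, so no x ≠ 4 in the domain has φ(x) = φ(4). We therefore compute φ⁻¹(36) = 36^{1/2} = 6 (indeed 6^2 = 36).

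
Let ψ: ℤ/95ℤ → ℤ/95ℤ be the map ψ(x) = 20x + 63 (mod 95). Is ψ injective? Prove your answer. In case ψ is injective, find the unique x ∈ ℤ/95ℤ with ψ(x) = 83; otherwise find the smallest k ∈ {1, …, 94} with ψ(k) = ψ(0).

Recall that ψ is injective when ψ(a) = ψ(b) forces a = b.
We have gcd(20, 95) = 5 > 1. Taking a = 0 and b = 19: ψ(0) = 63 and ψ(19) = 20·19 + 63 = 443 ≡ 63 (mod 95).
So ψ(0) = ψ(19) while 0 ≠ 19, thus ψ is not injective.
Since ψ is not injective, we find the least positive k with ψ(k) = ψ(0): this means 20k ≡ 0 (mod 95), i.e. 95 ∣ 20k. Since gcd(20, 95) = 5, dividing through by 5 this holds exactly when 19 ∣ 4k, and as gcd(4, 19) = 1, exactly when 19 ∣ k.
The smallest positive such k is 19.

19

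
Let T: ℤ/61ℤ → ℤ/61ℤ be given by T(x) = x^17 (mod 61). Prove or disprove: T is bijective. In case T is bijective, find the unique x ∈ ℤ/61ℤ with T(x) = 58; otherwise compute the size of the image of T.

34

Since 61 is prime, the nonzero elements of ℤ/61ℤ form a cyclic group of order 60.
As gcd(17, 60) = 1, raising to the 17th power is a bijection on this group: if x_1^17 ≡ x_2^17 then (x_1x_2^{−1})^17 = 1, and the only element of order dividing gcd(17, 60) = 1 is 1, so x_1 = x_2.
With T(0) = 0 this makes T injective on all of ℤ/61ℤ, hence bijective (finite equal-size domain and codomain). In particular T is bijective.
Since T is bijective, we find the preimage of 58. The inverse of x ↦ x^17 on (ℤ/61ℤ)^× is x ↦ x^53, because 17·53 = 901 = 15·60 + 1 ≡ 1 (mod 60) and x^{60} = 1 for x ≠ 0 (Fermat). So T⁻¹(58) = 58^53 mod 61.
Repeated squaring mod 61: 58^1 ≡ 58, 58^2 ≡ 58² = 3364 ≡ 9, 58^4 ≡ 9² = 81 ≡ 20, 58^8 ≡ 20² = 400 ≡ 34, 58^16 ≡ 34² = 1156 ≡ 58, 58^32 ≡ 58² = 3364 ≡ 9. Since 53 = 32 + 16 + 4 + 1, 58^53 ≡ 9·58·20·58: 9·58 = 522 ≡ 34, then 34·20 = 680 ≡ 9, then 9·58 = 522 ≡ 34. So 58^53 ≡ 34 (mod 61).
Hence T⁻¹(58) = 34.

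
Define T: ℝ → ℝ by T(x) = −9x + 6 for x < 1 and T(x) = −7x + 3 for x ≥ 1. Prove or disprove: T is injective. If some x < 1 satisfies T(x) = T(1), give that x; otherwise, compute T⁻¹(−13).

16/7

Both pieces are strictly decreasing (slopes −9 and −7), so each is injective on its own interval.
The left piece maps (−∞, 1) onto (−3, ∞); the right piece maps [1, ∞) onto (−∞, −4].
These images are disjoint, so no value is attained by both pieces. So T is injective.
Because the two images are disjoint, no x < 1 has T(x) = T(1), so we compute T⁻¹(−13): −13 lies in (−∞, −4], so solve −7x + 3 = −13: x = (−13 − 3)/(−7) = 16/7.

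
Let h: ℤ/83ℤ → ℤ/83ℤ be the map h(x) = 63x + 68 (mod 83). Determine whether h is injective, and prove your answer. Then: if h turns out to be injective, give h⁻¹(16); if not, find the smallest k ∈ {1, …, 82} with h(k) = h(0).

69

Suppose h(x_1) = h(x_2) in ℤ/83ℤ. Then 63x_1 + 68 ≡ 63x_2 + 68 (mod 83), therefore 63(x_1 − x_2) ≡ 0 (mod 83).
Since gcd(63, 83) = 1, 63 is invertible modulo 83, so x_1 − x_2 ≡ 0 (mod 83), i.e. x_1 = x_2.
So h is injective.
We now compute 63⁻¹ mod 83 explicitly. Euclid's algorithm: 83 = 1·63 + 20, 63 = 3·20 + 3, 20 = 6·3 + 2, 3 = 1·2 + 1; back-substituting gives 1 = 29·63 − 22·83, so 63⁻¹ ≡ 29 (mod 83).
Since h is injective, we compute h⁻¹(16): solve 63x + 68 ≡ 16 (mod 83), i.e. 63x ≡ 31 (mod 83).
Multiplying by 63⁻¹ = 29 gives x ≡ 29·31 = 899 = 10·83 + 69 ≡ 69 (mod 83).
Check: h(69) = 63·69 + 68 = 4415 = 53·83 + 16 ≡ 16 (mod 83).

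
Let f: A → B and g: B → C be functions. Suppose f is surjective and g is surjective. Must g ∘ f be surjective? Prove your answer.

surjective

Let c ∈ C. Since g is surjective, there is b ∈ B with g(b) = c. Since f is surjective, there is a ∈ A with f(a) = b.
Then (g ∘ f)(a) = g(b) = c. Therefore g ∘ f is surjective.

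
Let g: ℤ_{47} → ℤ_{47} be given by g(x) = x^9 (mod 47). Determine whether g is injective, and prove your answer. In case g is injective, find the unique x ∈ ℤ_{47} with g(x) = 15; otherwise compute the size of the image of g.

35

Since 47 is prime, the nonzero elements of ℤ_{47} form a cyclic group of order 46.
As gcd(9, 46) = 1, raising to the 9th power is a bijection on this group: if x_1^9 ≡ x_2^9 then (x_1x_2^{−1})^9 = 1, and the only element of order dividing gcd(9, 46) = 1 is 1, so x_1 = x_2.
With g(0) = 0 this makes g injective on all of ℤ_{47}, hence bijective (finite equal-size domain and codomain). In particular g is injective.
Since g is injective, we find the preimage of 15. The inverse of x ↦ x^9 on (ℤ_{47})^× is x ↦ x^41, because 9·41 = 369 = 8·46 + 1 ≡ 1 (mod 46) and x^{46} = 1 for x ≠ 0 (Fermat). So g⁻¹(15) = 15^41 mod 47.
Repeated squaring mod 47: 15^1 ≡ 15, 15^2 ≡ 15² = 225 ≡ 37, 15^4 ≡ 37² = 1369 ≡ 6, 15^8 ≡ 6² = 36, 15^16 ≡ 36² = 1296 ≡ 27, 15^32 ≡ 27² = 729 ≡ 24. Since 41 = 32 + 8 + 1, 15^41 ≡ 24·36·15: 24·36 = 864 ≡ 18, then 18·15 = 270 ≡ 35. So 15^41 ≡ 35 (mod 47).
Hence g⁻¹(15) = 35.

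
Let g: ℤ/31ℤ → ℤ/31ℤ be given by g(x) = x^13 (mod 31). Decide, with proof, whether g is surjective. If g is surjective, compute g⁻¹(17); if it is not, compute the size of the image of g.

Since 31 is prime, the nonzero elements of ℤ/31ℤ form a cyclic group of order 30.
As gcd(13, 30) = 1, raising to the 13th power is a bijection on this group: if s^13 ≡ t^13 then (st^{−1})^13 = 1, and the only element of order dividing gcd(13, 30) = 1 is 1, so s = t.
With g(0) = 0 this makes g injective on all of ℤ/31ℤ, hence bijective (finite equal-size domain and codomain). In particular g is surjective.
Since g is surjective, we find the preimage of 17. The inverse of x ↦ x^13 on (ℤ/31ℤ)^× is x ↦ x^7, because 13·7 = 91 = 3·30 + 1 ≡ 1 (mod 30) and x^{30} = 1 for x ≠ 0 (Fermat). So g⁻¹(17) = 17^7 mod 31.
Repeated squaring mod 31: 17^1 ≡ 17, 17^2 ≡ 17² = 289 ≡ 10, 17^4 ≡ 10² = 100 ≡ 7. Since 7 = 4 + 2 + 1, 17^7 ≡ 7·10·17: 7·10 = 70 ≡ 8, then 8·17 = 136 ≡ 12. So 17^7 ≡ 12 (mod 31).
Hence g⁻¹(17) = 12.

12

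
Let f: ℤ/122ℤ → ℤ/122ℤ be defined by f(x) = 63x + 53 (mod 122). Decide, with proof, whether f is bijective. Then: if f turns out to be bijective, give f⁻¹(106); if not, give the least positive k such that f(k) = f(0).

57

By definition, injectivity means: for all s, t in the domain, f(s) = f(t) implies s = t.
If f(s) = f(t), then 63s ≡ 63t (mod 122). Because gcd(63, 122) = 1, we may cancel 63 to get s ≡ t (mod 122).
We now compute 63⁻¹ mod 122 explicitly. Euclid's algorithm: 122 = 1·63 + 59, 63 = 1·59 + 4, 59 = 14·4 + 3, 4 = 1·3 + 1; back-substituting gives 1 = 31·63 − 16·122, so 63⁻¹ ≡ 31 (mod 122).
Then y ↦ 31(y − 53) is a two-sided inverse to f, so every y ∈ ℤ/122ℤ has a preimage.
So f is bijective.
Since f is bijective, we find f⁻¹(106): we need 63x ≡ 106 − 53 ≡ 53 (mod 122). Using 63⁻¹ = 31: x ≡ 31·53 = 1643 = 13·122 + 57, so x = 57.
Check: f(57) = 63·57 + 53 = 3644 = 29·122 + 106 ≡ 106 (mod 122).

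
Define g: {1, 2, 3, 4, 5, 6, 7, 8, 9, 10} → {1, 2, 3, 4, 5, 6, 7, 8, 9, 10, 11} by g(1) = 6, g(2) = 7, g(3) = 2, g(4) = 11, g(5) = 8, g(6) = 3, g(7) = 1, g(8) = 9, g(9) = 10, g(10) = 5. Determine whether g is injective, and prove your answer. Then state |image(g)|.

10

The values g(1), …, g(10) are 6, 7, 2, 11, 8, 3, 1, 9, 10, 5 — all distinct.
So g(x_1) = g(x_2) only when x_1 = x_2, and g is injective.
The image of g is {1, 2, 3, 5, 6, 7, 8, 9, 10, 11}, which has 10 elements.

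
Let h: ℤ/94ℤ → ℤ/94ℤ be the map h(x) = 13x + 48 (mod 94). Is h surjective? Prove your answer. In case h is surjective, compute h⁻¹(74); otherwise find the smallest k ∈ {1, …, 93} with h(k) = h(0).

Since gcd(13, 94) = 1, 13 is invertible modulo 94. Euclid's algorithm: 94 = 7·13 + 3, 13 = 4·3 + 1; back-substituting gives 1 = 29·13 − 4·94, so 13⁻¹ ≡ 29 (mod 94).
Then y ↦ 29(y − 48) is a two-sided inverse to h, so every y ∈ ℤ/94ℤ has a preimage.
Hence h is surjective.
Since h is surjective, we compute h⁻¹(74): solve 13x + 48 ≡ 74 (mod 94), i.e. 13x ≡ 26 (mod 94).
Multiplying by 13⁻¹ = 29 gives x ≡ 29·26 = 754 = 8·94 + 2 ≡ 2 (mod 94).
Check: h(2) = 13·2 + 48 = 74 ≡ 74 (mod 94).

2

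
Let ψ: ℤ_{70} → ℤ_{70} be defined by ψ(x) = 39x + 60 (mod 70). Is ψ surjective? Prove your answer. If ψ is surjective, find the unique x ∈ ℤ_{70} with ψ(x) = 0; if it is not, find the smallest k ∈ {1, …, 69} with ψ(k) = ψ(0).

20

Since gcd(39, 70) = 1, 39 is invertible modulo 70. Euclid's algorithm: 70 = 1·39 + 31, 39 = 1·31 + 8, 31 = 3·8 + 7, 8 = 1·7 + 1; back-substituting gives 1 = 9·39 − 5·70, so 39⁻¹ ≡ 9 (mod 70).
Then y ↦ 9(y − 60) is a two-sided inverse to ψ, so every y ∈ ℤ_{70} has a preimage.
So ψ is surjective.
Since ψ is surjective, we compute ψ⁻¹(0): solve 39x + 60 ≡ 0 (mod 70), i.e. 39x ≡ 10 (mod 70).
Multiplying by 39⁻¹ = 9 gives x ≡ 9·10 = 90 = 1·70 + 20 ≡ 20 (mod 70).
Check: ψ(20) = 39·20 + 60 = 840 = 12·70 + 0 ≡ 0 (mod 70).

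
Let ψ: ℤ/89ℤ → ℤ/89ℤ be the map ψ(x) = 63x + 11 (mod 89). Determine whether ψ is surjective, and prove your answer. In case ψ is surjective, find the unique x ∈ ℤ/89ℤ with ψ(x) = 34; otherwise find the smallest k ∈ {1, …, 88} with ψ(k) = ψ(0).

71

Since gcd(63, 89) = 1, 63 is invertible modulo 89. Euclid's algorithm: 89 = 1·63 + 26, 63 = 2·26 + 11, 26 = 2·11 + 4, 11 = 2·4 + 3, 4 = 1·3 + 1; back-substituting gives 1 = 65·63 − 46·89, so 63⁻¹ ≡ 65 (mod 89).
Then y ↦ 65(y − 11) is a two-sided inverse to ψ, so every y ∈ ℤ/89ℤ has a preimage.
Therefore ψ is surjective.
Since ψ is surjective, we find ψ⁻¹(34): we need 63x ≡ 34 − 11 ≡ 23 (mod 89). Using 63⁻¹ = 65: x ≡ 65·23 = 1495 = 16·89 + 71, so x = 71.
Check: ψ(71) = 63·71 + 11 = 4484 = 50·89 + 34 ≡ 34 (mod 89).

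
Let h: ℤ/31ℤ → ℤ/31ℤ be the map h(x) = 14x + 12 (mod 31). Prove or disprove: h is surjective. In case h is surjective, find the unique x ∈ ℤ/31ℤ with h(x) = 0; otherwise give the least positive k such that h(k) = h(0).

8

Since gcd(14, 31) = 1, 14 is invertible modulo 31. Euclid's algorithm: 31 = 2·14 + 3, 14 = 4·3 + 2, 3 = 1·2 + 1; back-substituting gives 1 = 20·14 − 9·31, so 14⁻¹ ≡ 20 (mod 31).
For any y ∈ ℤ/31ℤ, x = 20(y − 12) mod 31 satisfies h(x) = 14·20(y − 12) + 12 ≡ y (since 14·20 ≡ 1 mod 31). So every y has a preimage.
So h is surjective.
Since h is surjective, we compute h⁻¹(0): solve 14x + 12 ≡ 0 (mod 31), i.e. 14x ≡ 19 (mod 31).
Multiplying by 14⁻¹ = 20 gives x ≡ 20·19 = 380 = 12·31 + 8 ≡ 8 (mod 31).
Check: h(8) = 14·8 + 12 = 124 = 4·31 + 0 ≡ 0 (mod 31).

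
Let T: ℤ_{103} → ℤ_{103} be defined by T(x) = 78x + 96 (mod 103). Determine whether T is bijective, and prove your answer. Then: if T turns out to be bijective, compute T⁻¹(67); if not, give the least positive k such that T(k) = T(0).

30

If T(s) = T(t), then 78s ≡ 78t (mod 103). Because gcd(78, 103) = 1, we may cancel 78 to get s ≡ t (mod 103).
We now compute 78⁻¹ mod 103 explicitly. Euclid's algorithm: 103 = 1·78 + 25, 78 = 3·25 + 3, 25 = 8·3 + 1; back-substituting gives 1 = 70·78 − 53·103, so 78⁻¹ ≡ 70 (mod 103).
For any y ∈ ℤ_{103}, x = 70(y − 96) mod 103 satisfies T(x) = 78·70(y − 96) + 96 ≡ y (since 78·70 ≡ 1 mod 103). So every y has a preimage.
So T is bijective.
Since T is bijective, we compute T⁻¹(67): solve 78x + 96 ≡ 67 (mod 103), i.e. 78x ≡ 74 (mod 103).
Multiplying by 78⁻¹ = 70 gives x ≡ 70·74 = 5180 = 50·103 + 30 ≡ 30 (mod 103).
Check: T(30) = 78·30 + 96 = 2436 = 23·103 + 67 ≡ 67 (mod 103).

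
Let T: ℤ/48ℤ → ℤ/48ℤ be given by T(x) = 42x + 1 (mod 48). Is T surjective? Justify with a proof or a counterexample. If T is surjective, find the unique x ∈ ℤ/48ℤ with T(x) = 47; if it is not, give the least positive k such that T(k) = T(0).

8

Since gcd(42, 48) = 6, we have 42x ≡ 0 (mod 6) for all x, so T(x) ≡ 1 (mod 6).
But 0 ≢ 1 (mod 6), so 0 ∈ ℤ/48ℤ has no preimage. So T is not surjective.
Since T is not surjective, we find the least positive k with T(k) = T(0): this means 42k ≡ 0 (mod 48), i.e. 48 ∣ 42k. Since gcd(42, 48) = 6, dividing through by 6 this holds exactly when 8 ∣ 7k, and as gcd(7, 8) = 1, exactly when 8 ∣ k.
The smallest positive such k is 8.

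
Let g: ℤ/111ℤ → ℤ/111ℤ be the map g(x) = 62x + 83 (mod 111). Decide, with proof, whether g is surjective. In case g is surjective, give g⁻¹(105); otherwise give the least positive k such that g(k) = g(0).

Since gcd(62, 111) = 1, 62 is invertible modulo 111. Euclid's algorithm: 111 = 1·62 + 49, 62 = 1·49 + 13, 49 = 3·13 + 10, 13 = 1·10 + 3, 10 = 3·3 + 1; back-substituting gives 1 = 77·62 − 43·111, so 62⁻¹ ≡ 77 (mod 111).
For any y ∈ ℤ/111ℤ, x = 77(y − 83) mod 111 satisfies g(x) = 62·77(y − 83) + 83 ≡ y (since 62·77 ≡ 1 mod 111). So every y has a preimage.
Therefore g is surjective.
Since g is surjective, we compute g⁻¹(105): solve 62x + 83 ≡ 105 (mod 111), i.e. 62x ≡ 22 (mod 111).
Multiplying by 62⁻¹ = 77 gives x ≡ 77·22 = 1694 = 15·111 + 29 ≡ 29 (mod 111).
Check: g(29) = 62·29 + 83 = 1881 = 16·111 + 105 ≡ 105 (mod 111).

29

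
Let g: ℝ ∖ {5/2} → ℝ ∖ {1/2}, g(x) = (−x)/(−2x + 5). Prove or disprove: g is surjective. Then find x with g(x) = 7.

35/13

For any y ≠ 1/2, solving y(−2x + 5) = −x for x gives a well-defined x ≠ 5/2. So g is surjective.
Solving g(x) = 7: cross-multiplying gives −x = 7(−2x + 5), which rearranges to 13x = 35, so x = 35/13.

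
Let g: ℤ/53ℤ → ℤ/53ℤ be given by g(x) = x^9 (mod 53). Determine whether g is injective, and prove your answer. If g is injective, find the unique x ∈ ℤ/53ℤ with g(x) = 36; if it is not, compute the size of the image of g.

Since 53 is prime, the nonzero elements of ℤ/53ℤ form a cyclic group of order 52.
As gcd(9, 52) = 1, raising to the 9th power is a bijection on this group: if a^9 ≡ b^9 then (ab^{−1})^9 = 1, and the only element of order dividing gcd(9, 52) = 1 is 1, so a = b.
With g(0) = 0 this makes g injective on all of ℤ/53ℤ, hence bijective (finite equal-size domain and codomain). In particular g is injective.
Since g is injective, we find the preimage of 36. The inverse of x ↦ x^9 on (ℤ/53ℤ)^× is x ↦ x^29, because 9·29 = 261 = 5·52 + 1 ≡ 1 (mod 52) and x^{52} = 1 for x ≠ 0 (Fermat). So g⁻¹(36) = 36^29 mod 53.
Repeated squaring mod 53: 36^1 ≡ 36, 36^2 ≡ 36² = 1296 ≡ 24, 36^4 ≡ 24² = 576 ≡ 46, 36^8 ≡ 46² = 2116 ≡ 49, 36^16 ≡ 49² = 2401 ≡ 16. Since 29 = 16 + 8 + 4 + 1, 36^29 ≡ 16·49·46·36: 16·49 = 784 ≡ 42, then 42·46 = 1932 ≡ 24, then 24·36 = 864 ≡ 16. So 36^29 ≡ 16 (mod 53).
Hence g⁻¹(36) = 16.

16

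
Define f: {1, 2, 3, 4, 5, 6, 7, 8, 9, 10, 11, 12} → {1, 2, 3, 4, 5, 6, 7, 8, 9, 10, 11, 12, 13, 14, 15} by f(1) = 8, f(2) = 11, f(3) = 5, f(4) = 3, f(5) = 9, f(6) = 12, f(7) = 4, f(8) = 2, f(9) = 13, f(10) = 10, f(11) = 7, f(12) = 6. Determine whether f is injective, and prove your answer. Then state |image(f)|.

12

The values f(1), …, f(12) are 8, 11, 5, 3, 9, 12, 4, 2, 13, 10, 7, 6 — all distinct.
So f(x_1) = f(x_2) only when x_1 = x_2, and f is injective.
The image of f is {2, 3, 4, 5, 6, 7, 8, 9, 10, 11, 12, 13}, which has 12 elements.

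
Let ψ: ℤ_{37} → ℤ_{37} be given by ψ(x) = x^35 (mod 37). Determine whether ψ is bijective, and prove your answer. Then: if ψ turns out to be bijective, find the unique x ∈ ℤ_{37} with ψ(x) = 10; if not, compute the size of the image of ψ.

26

Since 37 is prime, the nonzero elements of ℤ_{37} form a cyclic group of order 36.
As gcd(35, 36) = 1, raising to the 35th power is a bijection on this group: if u^35 ≡ v^35 then (uv^{−1})^35 = 1, and the only element of order dividing gcd(35, 36) = 1 is 1, so u = v.
With ψ(0) = 0 this makes ψ injective on all of ℤ_{37}, hence bijective (finite equal-size domain and codomain). In particular ψ is bijective.
Since ψ is bijective, we find the preimage of 10. The inverse of x ↦ x^35 on (ℤ_{37})^× is x ↦ x^35, because 35·35 = 1225 = 34·36 + 1 ≡ 1 (mod 36) and x^{36} = 1 for x ≠ 0 (Fermat). So ψ⁻¹(10) = 10^35 mod 37.
Repeated squaring mod 37: 10^1 ≡ 10, 10^2 ≡ 10² = 100 ≡ 26, 10^4 ≡ 26² = 676 ≡ 10, 10^8 ≡ 10² = 100 ≡ 26, 10^16 ≡ 26² = 676 ≡ 10, 10^32 ≡ 10² = 100 ≡ 26. Since 35 = 32 + 2 + 1, 10^35 ≡ 26·26·10: 26·26 = 676 ≡ 10, then 10·10 = 100 ≡ 26. So 10^35 ≡ 26 (mod 37).
Hence ψ⁻¹(10) = 26.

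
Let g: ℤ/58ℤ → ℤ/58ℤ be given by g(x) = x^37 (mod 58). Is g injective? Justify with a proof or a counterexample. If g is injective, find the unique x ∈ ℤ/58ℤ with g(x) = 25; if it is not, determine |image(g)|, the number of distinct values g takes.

Computing x^37 mod 58 for each x (by repeated squaring, reducing mod 58 at every step), the values g(0), g(1), …, g(57) are: 0, 1, 48, 21, 42, 33, 22, 49, 44, 35, 18, 31, 12, 5, 32, 55, 24, 17, 56, 11, 52, 43, 38, 7, 54, 45, 8, 39, 28, 29, 30, 19, 50, 13, 4, 51, 20, 15, 6, 47, 2, 41, 34, 3, 26, 53, 46, 27, 40, 23, 14, 9, 36, 25, 16, 37, 10, 57.
Every element of ℤ/58ℤ appears exactly once in this list, so g is a bijection, and in particular injective.
Since g is injective, we read off the preimage of 25 from the same table: g(53) = 25, so g⁻¹(25) = 53.

53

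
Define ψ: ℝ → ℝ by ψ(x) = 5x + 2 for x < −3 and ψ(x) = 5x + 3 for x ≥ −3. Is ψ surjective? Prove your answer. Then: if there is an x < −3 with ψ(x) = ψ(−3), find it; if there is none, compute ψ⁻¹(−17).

-19/5

Both pieces are strictly increasing (slopes 5 and 5), so each is injective on its own interval.
The left piece maps (−∞, −3) onto (−∞, −13); the right piece maps [−3, ∞) onto [−12, ∞).
The union (−∞, −13) ∪ [−12, ∞) omits the interval between −13 and −12; in particular −13 has no preimage. So ψ is not surjective.
Because the two images are disjoint, no x < −3 has ψ(x) = ψ(−3), so we compute ψ⁻¹(−17): −17 lies in (−∞, −13), so solve 5x + 2 = −17: x = (−17 − 2)/5 = −19/5.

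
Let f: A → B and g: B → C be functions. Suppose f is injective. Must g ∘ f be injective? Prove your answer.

not injective

No. Take A = B = C = {0, 1}, f = identity (injective), and g(x) = 0 for every x.
Then (g ∘ f)(0) = 0 = (g ∘ f)(1) with 0 ≠ 1, so g ∘ f is not injective.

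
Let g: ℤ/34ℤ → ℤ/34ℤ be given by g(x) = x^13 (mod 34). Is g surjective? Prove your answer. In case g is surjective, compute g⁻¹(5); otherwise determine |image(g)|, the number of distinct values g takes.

Computing x^13 mod 34 for each x (by repeated squaring, reducing mod 34 at every step), the values g(0), g(1), …, g(33) are: 0, 1, 32, 29, 4, 3, 10, 23, 26, 25, 28, 7, 14, 13, 22, 19, 16, 17, 18, 15, 12, 21, 20, 27, 6, 9, 8, 11, 24, 31, 30, 5, 2, 33.
Every element of ℤ/34ℤ appears exactly once in this list, so g is a bijection, and in particular surjective.
Since g is surjective, we read off the preimage of 5 from the same table: g(31) = 5, so g⁻¹(5) = 31.

31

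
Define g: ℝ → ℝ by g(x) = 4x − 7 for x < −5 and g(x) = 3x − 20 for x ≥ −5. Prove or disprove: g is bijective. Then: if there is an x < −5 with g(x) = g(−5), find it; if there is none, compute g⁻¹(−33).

-7

Both pieces are strictly increasing (slopes 4 and 3), so each is injective on its own interval.
The left piece maps (−∞, −5) onto (−∞, −27); the right piece maps [−5, ∞) onto [−35, ∞).
These images overlap. In particular g(−5) = −35 (right piece), and solving 4x − 7 = −35 on the left piece gives x = −7 < −5.
So g(−7) = g(−5) with −7 ≠ −5, and g is not injective, hence not bijective. This x = −7 is the requested value below −5.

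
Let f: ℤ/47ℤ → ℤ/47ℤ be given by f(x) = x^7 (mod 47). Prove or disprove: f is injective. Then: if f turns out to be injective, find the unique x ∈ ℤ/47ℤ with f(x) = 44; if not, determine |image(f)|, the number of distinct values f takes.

30

Since 47 is prime, the nonzero elements of ℤ/47ℤ form a cyclic group of order 46.
As gcd(7, 46) = 1, raising to the 7th power is a bijection on this group: if s^7 ≡ t^7 then (st^{−1})^7 = 1, and the only element of order dividing gcd(7, 46) = 1 is 1, so s = t.
With f(0) = 0 this makes f injective on all of ℤ/47ℤ, hence bijective (finite equal-size domain and codomain). In particular f is injective.
Since f is injective, we find the preimage of 44. The inverse of x ↦ x^7 on (ℤ/47ℤ)^× is x ↦ x^33, because 7·33 = 231 = 5·46 + 1 ≡ 1 (mod 46) and x^{46} = 1 for x ≠ 0 (Fermat). So f⁻¹(44) = 44^33 mod 47.
Repeated squaring mod 47: 44^1 ≡ 44, 44^2 ≡ 44² = 1936 ≡ 9, 44^4 ≡ 9² = 81 ≡ 34, 44^8 ≡ 34² = 1156 ≡ 28, 44^16 ≡ 28² = 784 ≡ 32, 44^32 ≡ 32² = 1024 ≡ 37. Since 33 = 32 + 1, 44^33 ≡ 37·44: 37·44 = 1628 ≡ 30. So 44^33 ≡ 30 (mod 47).
Hence f⁻¹(44) = 30.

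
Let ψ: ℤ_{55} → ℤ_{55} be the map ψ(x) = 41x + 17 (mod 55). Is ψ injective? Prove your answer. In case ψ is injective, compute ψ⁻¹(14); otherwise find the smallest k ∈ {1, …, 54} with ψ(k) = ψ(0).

12

Recall: ψ is injective when ψ(s) = ψ(t) forces s = t.
If ψ(s) = ψ(t), then 41s ≡ 41t (mod 55). Because gcd(41, 55) = 1, we may cancel 41 to get s ≡ t (mod 55).
So ψ is injective.
We now compute 41⁻¹ mod 55 explicitly. Euclid's algorithm: 55 = 1·41 + 14, 41 = 2·14 + 13, 14 = 1·13 + 1; back-substituting gives 1 = 51·41 − 38·55, so 41⁻¹ ≡ 51 (mod 55).
Since ψ is injective, we find ψ⁻¹(14): we need 41x ≡ 14 − 17 ≡ 52 (mod 55). Using 41⁻¹ = 51: x ≡ 51·52 = 2652 = 48·55 + 12, so x = 12.
Check: ψ(12) = 41·12 + 17 = 509 = 9·55 + 14 ≡ 14 (mod 55).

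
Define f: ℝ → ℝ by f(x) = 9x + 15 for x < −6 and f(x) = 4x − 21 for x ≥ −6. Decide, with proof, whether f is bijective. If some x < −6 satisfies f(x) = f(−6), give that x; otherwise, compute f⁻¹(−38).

-20/3

Both pieces are strictly increasing (slopes 9 and 4), so each is injective on its own interval.
The left piece maps (−∞, −6) onto (−∞, −39); the right piece maps [−6, ∞) onto [−45, ∞).
These images overlap. In particular f(−6) = −45 (right piece), and solving 9x + 15 = −45 on the left piece gives x = −20/3 < −6.
So f(−20/3) = f(−6) with −20/3 ≠ −6, and f is not injective, hence not bijective. This x = −20/3 is the requested value below −6.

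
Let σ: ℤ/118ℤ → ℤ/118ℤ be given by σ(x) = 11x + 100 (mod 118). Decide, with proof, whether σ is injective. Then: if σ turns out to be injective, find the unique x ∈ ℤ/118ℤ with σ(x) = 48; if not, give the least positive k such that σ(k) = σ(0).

Suppose σ(a) = σ(b) in ℤ/118ℤ. Then 11a + 100 ≡ 11b + 100 (mod 118), therefore 11(a − b) ≡ 0 (mod 118).
Since gcd(11, 118) = 1, 11 is invertible modulo 118, hence a − b ≡ 0 (mod 118), i.e. a = b.
So σ is injective.
We now compute 11⁻¹ mod 118 explicitly. Euclid's algorithm: 118 = 10·11 + 8, 11 = 1·8 + 3, 8 = 2·3 + 2, 3 = 1·2 + 1; back-substituting gives 1 = 43·11 − 4·118, so 11⁻¹ ≡ 43 (mod 118).
Since σ is injective, we compute σ⁻¹(48): solve 11x + 100 ≡ 48 (mod 118), i.e. 11x ≡ 66 (mod 118).
Multiplying by 11⁻¹ = 43 gives x ≡ 43·66 = 2838 = 24·118 + 6 ≡ 6 (mod 118).
Check: σ(6) = 11·6 + 100 = 166 = 1·118 + 48 ≡ 48 (mod 118).

6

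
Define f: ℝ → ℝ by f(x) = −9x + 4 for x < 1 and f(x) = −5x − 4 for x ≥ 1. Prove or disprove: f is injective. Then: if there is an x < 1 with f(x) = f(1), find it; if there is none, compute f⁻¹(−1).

Both pieces are strictly decreasing (slopes −9 and −5), so each is injective on its own interval.
The left piece maps (−∞, 1) onto (−5, ∞); the right piece maps [1, ∞) onto (−∞, −9].
These images are disjoint, so no value is attained by both pieces. Hence f is injective.
Because the two images are disjoint, no x < 1 has f(x) = f(1), so we compute f⁻¹(−1): −1 lies in (−5, ∞), so solve −9x + 4 = −1: x = (−1 − 4)/(−9) = 5/9.

5/9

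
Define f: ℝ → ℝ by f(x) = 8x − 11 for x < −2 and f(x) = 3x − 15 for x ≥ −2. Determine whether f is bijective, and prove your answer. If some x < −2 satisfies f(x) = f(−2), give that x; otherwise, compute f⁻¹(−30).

Both pieces are strictly increasing (slopes 8 and 3), so each is injective on its own interval.
The left piece maps (−∞, −2) onto (−∞, −27); the right piece maps [−2, ∞) onto [−21, ∞).
The images leave a gap (−27 has no preimage), so f is not surjective, hence not bijective.
Because the two images are disjoint, no x < −2 has f(x) = f(−2), so we compute f⁻¹(−30): −30 lies in (−∞, −27), so solve 8x − 11 = −30: x = (−30 + 11)/8 = −19/8.

-19/8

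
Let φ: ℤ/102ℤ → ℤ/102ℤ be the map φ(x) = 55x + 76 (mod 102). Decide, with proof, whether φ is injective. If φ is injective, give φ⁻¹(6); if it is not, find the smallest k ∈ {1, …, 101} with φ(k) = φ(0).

If φ(a) = φ(b), then 55a ≡ 55b (mod 102). Because gcd(55, 102) = 1, we may cancel 55 to get a ≡ b (mod 102).
So φ is injective.
We now compute 55⁻¹ mod 102 explicitly. Euclid's algorithm: 102 = 1·55 + 47, 55 = 1·47 + 8, 47 = 5·8 + 7, 8 = 1·7 + 1; back-substituting gives 1 = 13·55 − 7·102, so 55⁻¹ ≡ 13 (mod 102).
Since φ is injective, we find φ⁻¹(6): we need 55x ≡ 6 − 76 ≡ 32 (mod 102). Using 55⁻¹ = 13: x ≡ 13·32 = 416 = 4·102 + 8, so x = 8.
Check: φ(8) = 55·8 + 76 = 516 = 5·102 + 6 ≡ 6 (mod 102).

8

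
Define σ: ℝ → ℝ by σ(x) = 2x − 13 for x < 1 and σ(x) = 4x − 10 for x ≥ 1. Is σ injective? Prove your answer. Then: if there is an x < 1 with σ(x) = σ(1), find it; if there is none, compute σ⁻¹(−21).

-4

Both pieces are strictly increasing (slopes 2 and 4), so each is injective on its own interval.
The left piece maps (−∞, 1) onto (−∞, −11); the right piece maps [1, ∞) onto [−6, ∞).
These images are disjoint, so no value is attained by both pieces. So σ is injective.
Because the two images are disjoint, no x < 1 has σ(x) = σ(1), so we compute σ⁻¹(−21): −21 lies in (−∞, −11), so solve 2x − 13 = −21: x = (−21 + 13)/2 = −4.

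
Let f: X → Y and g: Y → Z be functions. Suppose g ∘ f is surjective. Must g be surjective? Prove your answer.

Let c ∈ Z. Since g ∘ f is surjective, some a ∈ X has g(f(a)) = c. Then b = f(a) ∈ Y satisfies g(b) = c. So g is surjective.

surjective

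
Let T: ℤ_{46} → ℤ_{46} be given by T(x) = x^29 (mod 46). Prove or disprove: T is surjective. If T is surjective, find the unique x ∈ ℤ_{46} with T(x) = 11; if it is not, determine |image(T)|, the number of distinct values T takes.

Computing x^29 mod 46 for each x (by repeated squaring, reducing mod 46 at every step), the values T(0), T(1), …, T(45) are: 0, 1, 36, 25, 8, 17, 26, 5, 12, 27, 14, 7, 16, 9, 42, 11, 18, 43, 6, 15, 44, 33, 22, 23, 24, 13, 2, 31, 40, 3, 28, 35, 4, 37, 30, 39, 32, 19, 34, 41, 20, 29, 38, 21, 10, 45.
Every element of ℤ_{46} appears exactly once in this list, so T is a bijection, and in particular surjective.
Since T is surjective, we read off the preimage of 11 from the same table: T(15) = 11, so T⁻¹(11) = 15.

15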